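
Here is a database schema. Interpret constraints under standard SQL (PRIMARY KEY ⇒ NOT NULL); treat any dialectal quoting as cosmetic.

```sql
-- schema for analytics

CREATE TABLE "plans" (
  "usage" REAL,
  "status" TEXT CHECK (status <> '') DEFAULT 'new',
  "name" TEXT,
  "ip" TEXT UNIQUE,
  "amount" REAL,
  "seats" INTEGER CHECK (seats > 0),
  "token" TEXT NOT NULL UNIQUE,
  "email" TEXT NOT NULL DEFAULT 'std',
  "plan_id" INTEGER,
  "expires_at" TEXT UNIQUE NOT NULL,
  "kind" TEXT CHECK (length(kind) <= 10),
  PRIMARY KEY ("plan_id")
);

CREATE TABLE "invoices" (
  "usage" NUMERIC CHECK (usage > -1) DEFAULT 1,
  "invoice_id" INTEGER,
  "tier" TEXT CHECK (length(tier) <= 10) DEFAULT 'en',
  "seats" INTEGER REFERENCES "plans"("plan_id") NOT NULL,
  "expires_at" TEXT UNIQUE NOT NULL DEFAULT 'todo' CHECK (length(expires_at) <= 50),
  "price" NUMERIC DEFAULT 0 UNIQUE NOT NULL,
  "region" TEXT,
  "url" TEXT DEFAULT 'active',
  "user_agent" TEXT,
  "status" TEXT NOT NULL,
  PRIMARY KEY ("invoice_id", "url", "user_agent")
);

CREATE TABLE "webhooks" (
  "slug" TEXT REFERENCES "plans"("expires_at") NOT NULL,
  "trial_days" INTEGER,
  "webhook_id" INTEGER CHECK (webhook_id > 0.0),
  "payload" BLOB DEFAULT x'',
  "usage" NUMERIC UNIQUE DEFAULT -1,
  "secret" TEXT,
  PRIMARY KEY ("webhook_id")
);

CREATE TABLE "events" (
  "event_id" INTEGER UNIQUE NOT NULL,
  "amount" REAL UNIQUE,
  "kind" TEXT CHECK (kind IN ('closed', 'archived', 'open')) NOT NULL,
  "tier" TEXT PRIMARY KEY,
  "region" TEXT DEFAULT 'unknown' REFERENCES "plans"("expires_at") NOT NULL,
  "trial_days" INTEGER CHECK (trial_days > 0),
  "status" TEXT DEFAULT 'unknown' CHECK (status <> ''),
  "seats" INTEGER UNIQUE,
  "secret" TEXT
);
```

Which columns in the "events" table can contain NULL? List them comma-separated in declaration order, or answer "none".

amount, trial_days, status, seats, secret

- event_id: declared NOT NULL → not nullable.
- amount: UNIQUE does not imply NOT NULL → nullable.
- kind: declared NOT NULL → not nullable.
- tier: part of the PRIMARY KEY, which implies NOT NULL → not nullable.
- region: declared NOT NULL → not nullable.
- trial_days: CHECK does not forbid NULL (a CHECK constraint passes when its expression is NULL) → nullable.
- status: CHECK does not forbid NULL (a CHECK constraint passes when its expression is NULL) → nullable.
- seats: UNIQUE does not imply NOT NULL → nullable.
- secret: no NOT NULL constraint applies → nullable.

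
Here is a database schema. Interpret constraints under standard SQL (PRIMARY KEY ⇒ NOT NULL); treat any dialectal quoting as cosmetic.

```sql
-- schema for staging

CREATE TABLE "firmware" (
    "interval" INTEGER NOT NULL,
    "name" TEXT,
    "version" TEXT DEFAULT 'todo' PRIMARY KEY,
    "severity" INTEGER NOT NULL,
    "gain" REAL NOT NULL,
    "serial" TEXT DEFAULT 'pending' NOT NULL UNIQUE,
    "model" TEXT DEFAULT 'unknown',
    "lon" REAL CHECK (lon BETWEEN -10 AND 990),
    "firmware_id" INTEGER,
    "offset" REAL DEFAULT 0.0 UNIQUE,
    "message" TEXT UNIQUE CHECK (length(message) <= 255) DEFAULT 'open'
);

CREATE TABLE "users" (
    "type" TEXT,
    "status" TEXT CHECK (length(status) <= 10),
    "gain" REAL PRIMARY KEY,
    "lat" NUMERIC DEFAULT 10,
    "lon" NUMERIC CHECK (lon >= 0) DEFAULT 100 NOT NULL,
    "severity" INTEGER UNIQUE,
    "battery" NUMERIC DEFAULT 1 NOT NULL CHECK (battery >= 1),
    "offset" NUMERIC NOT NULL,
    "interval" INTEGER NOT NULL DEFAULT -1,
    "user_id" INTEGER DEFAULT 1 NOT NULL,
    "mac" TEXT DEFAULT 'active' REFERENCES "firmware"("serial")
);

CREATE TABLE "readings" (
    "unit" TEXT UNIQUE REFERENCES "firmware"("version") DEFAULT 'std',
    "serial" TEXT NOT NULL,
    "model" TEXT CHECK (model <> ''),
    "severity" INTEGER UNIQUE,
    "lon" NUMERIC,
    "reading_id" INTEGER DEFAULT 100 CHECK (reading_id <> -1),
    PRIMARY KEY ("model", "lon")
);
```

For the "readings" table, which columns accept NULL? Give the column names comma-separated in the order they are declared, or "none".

- unit: a foreign key column may be NULL unless separately constrained → nullable.
- serial: declared NOT NULL → not nullable.
- model: part of the PRIMARY KEY, which implies NOT NULL → not nullable.
- severity: UNIQUE does not imply NOT NULL → nullable.
- lon: part of the PRIMARY KEY, which implies NOT NULL → not nullable.
- reading_id: CHECK does not forbid NULL (a CHECK constraint passes when its expression is NULL) → nullable.

unit, severity, reading_id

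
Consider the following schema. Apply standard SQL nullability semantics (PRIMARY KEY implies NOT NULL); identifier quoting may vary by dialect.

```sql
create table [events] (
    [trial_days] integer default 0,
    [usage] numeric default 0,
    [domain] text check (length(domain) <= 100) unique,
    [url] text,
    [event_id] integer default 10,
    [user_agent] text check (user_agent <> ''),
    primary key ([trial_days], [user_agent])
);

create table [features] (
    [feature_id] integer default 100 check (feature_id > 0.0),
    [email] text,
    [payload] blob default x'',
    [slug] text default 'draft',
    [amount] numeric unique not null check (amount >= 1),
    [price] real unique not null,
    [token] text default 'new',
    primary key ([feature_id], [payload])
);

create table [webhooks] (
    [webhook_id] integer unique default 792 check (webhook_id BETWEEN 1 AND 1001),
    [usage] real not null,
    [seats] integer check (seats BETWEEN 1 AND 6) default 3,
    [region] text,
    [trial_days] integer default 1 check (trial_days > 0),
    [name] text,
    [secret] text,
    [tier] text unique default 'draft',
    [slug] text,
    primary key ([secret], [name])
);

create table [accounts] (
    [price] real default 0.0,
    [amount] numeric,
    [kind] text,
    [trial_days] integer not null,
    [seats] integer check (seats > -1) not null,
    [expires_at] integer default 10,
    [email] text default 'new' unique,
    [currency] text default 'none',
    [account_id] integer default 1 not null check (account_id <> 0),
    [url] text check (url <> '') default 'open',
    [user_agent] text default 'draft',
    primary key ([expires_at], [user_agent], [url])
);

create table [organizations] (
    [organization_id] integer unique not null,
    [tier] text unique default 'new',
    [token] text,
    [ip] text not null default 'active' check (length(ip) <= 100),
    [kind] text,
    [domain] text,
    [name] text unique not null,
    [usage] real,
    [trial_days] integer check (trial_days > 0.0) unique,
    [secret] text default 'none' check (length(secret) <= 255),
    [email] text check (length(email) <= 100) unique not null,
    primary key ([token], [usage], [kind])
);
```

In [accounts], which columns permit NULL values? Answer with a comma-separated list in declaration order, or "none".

- price: DEFAULT only fills an omitted column; an explicit NULL is still allowed → nullable.
- amount: no NOT NULL constraint applies → nullable.
- kind: no NOT NULL constraint applies → nullable.
- trial_days: declared NOT NULL → not nullable.
- seats: declared NOT NULL → not nullable.
- expires_at: part of the PRIMARY KEY, which implies NOT NULL → not nullable.
- email: UNIQUE does not imply NOT NULL → nullable.
- currency: DEFAULT only fills an omitted column; an explicit NULL is still allowed → nullable.
- account_id: declared NOT NULL → not nullable.
- url: part of the PRIMARY KEY, which implies NOT NULL → not nullable.
- user_agent: part of the PRIMARY KEY, which implies NOT NULL → not nullable.

price, amount, kind, email, currency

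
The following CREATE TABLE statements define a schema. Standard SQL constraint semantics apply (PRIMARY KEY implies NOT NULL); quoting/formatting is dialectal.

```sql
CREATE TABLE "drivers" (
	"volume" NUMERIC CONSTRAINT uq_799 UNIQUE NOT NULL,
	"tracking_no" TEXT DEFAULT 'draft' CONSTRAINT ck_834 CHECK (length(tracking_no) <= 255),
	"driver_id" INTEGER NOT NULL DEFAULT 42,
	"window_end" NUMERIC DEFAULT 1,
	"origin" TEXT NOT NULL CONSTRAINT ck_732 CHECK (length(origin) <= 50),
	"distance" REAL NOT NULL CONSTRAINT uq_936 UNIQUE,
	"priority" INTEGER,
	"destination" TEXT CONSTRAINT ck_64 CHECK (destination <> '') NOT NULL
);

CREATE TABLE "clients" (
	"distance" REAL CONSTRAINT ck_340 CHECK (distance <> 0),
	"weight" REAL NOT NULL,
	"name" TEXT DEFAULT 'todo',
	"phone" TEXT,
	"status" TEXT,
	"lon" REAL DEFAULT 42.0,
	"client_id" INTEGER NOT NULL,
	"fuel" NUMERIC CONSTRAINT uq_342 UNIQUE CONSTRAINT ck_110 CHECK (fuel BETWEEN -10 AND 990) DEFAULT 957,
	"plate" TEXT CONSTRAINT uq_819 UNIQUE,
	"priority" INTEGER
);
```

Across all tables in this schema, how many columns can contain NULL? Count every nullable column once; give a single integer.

11

drivers: 3 nullable (tracking_no, window_end, priority — PK none and explicit NOT NULL columns excluded).
clients: 8 nullable (distance, name, phone, status, lon, fuel, plate, priority — PK none and explicit NOT NULL columns excluded).
Total: 3 + 8 = 11.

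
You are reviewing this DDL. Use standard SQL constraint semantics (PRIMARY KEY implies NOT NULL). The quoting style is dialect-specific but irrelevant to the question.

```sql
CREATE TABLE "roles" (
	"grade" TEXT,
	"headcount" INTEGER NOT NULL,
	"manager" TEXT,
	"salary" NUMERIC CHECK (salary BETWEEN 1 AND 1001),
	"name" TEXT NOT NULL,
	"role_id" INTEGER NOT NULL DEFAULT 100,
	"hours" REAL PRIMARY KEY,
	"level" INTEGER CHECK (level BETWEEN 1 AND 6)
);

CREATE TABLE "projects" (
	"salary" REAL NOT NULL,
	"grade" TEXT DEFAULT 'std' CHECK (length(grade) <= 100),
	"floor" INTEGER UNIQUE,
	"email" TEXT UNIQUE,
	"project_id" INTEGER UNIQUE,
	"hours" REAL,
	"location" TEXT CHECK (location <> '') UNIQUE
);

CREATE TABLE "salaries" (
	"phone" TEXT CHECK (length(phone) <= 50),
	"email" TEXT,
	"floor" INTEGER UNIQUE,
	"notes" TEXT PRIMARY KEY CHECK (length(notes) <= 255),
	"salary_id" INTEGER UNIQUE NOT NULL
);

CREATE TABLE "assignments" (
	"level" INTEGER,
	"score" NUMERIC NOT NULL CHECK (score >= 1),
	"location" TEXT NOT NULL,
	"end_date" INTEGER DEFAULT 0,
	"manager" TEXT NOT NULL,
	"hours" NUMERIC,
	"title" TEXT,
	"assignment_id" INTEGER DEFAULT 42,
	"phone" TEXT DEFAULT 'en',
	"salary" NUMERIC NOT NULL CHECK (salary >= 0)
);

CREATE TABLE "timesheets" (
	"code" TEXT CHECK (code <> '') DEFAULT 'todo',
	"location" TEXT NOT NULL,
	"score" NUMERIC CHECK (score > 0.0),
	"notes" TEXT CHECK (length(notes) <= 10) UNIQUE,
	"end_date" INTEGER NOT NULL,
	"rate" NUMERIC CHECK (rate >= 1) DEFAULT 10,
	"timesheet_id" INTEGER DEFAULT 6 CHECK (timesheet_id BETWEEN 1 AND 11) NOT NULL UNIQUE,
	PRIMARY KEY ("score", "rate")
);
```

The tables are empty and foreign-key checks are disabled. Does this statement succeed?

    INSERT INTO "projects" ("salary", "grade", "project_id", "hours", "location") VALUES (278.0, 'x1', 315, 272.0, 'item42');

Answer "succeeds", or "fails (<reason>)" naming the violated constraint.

NOT NULL columns: salary is supplied.
CHECK constraints: 'x1' satisfies (length(grade) <= 100); 'item42' satisfies (location <> '').
No constraint is violated.

succeeds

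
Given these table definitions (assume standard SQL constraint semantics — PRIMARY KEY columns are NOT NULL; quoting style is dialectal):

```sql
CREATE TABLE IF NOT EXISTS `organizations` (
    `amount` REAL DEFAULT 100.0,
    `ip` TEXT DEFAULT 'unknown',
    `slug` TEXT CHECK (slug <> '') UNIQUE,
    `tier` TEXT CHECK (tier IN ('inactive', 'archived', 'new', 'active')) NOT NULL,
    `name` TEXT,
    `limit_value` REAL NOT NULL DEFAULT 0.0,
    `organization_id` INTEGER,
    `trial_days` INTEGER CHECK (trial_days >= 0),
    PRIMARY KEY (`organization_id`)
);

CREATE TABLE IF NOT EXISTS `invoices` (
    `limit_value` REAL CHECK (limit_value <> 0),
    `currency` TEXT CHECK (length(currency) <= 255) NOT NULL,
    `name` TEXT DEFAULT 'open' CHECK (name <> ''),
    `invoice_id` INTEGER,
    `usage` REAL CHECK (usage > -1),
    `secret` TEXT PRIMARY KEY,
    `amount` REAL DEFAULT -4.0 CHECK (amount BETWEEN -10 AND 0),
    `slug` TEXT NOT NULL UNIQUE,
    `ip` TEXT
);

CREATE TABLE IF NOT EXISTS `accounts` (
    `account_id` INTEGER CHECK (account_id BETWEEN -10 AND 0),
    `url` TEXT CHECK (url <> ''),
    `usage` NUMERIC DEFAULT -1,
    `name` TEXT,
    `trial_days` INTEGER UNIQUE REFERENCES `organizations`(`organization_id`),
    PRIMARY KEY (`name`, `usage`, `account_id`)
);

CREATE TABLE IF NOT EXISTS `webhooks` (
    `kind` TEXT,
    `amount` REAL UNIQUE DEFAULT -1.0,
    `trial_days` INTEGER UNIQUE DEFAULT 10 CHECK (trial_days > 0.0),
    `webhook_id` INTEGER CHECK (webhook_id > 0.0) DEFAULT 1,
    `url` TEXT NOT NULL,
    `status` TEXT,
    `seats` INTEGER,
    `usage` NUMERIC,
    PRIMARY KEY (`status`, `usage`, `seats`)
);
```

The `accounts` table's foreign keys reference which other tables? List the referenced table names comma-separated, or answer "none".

- trial_days REFERENCES organizations(organization_id).

organizations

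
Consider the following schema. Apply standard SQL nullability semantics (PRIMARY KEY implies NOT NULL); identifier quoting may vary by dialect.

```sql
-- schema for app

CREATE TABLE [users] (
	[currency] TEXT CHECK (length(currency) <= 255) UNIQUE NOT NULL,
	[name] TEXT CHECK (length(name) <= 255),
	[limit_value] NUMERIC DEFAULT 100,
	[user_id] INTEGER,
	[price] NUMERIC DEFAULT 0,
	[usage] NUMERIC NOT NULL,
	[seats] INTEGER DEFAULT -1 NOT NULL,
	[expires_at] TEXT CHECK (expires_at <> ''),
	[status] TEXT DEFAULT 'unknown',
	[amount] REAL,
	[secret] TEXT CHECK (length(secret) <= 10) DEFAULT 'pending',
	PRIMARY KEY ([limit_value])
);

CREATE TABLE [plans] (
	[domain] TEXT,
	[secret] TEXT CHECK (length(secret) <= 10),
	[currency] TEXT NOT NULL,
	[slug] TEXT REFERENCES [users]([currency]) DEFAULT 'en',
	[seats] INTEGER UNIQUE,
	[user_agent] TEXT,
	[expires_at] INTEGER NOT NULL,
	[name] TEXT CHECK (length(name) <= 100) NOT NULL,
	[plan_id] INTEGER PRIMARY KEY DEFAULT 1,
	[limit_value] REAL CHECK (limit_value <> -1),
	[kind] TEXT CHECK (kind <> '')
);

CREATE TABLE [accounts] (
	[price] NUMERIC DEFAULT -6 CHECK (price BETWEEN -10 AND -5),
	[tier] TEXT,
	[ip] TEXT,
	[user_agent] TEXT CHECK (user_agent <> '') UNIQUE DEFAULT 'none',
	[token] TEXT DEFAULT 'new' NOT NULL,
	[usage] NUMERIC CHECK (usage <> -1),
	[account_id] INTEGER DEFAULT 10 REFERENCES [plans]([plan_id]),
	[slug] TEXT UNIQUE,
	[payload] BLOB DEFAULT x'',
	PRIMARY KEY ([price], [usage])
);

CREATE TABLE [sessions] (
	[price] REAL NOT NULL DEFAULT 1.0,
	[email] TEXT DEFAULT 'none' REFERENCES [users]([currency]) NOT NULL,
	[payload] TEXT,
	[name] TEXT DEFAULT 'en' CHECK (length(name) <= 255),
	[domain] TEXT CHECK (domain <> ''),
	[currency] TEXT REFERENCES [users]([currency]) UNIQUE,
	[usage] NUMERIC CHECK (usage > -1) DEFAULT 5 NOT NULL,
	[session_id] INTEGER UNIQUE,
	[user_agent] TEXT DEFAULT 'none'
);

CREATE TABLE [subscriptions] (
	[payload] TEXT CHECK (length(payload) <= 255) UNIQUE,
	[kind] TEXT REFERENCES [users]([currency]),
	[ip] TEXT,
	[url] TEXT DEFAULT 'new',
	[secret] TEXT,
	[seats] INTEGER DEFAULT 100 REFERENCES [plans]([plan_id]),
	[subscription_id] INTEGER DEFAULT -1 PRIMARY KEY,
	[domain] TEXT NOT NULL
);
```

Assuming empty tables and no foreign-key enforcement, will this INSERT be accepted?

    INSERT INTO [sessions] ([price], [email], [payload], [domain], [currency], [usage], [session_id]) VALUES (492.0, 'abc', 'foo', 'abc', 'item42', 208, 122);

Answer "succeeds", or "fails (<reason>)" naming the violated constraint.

NOT NULL columns: email is supplied; price is supplied; usage is supplied.
CHECK constraints: 'abc' satisfies (domain <> ''); 208 satisfies (usage > -1).
No constraint is violated.

succeeds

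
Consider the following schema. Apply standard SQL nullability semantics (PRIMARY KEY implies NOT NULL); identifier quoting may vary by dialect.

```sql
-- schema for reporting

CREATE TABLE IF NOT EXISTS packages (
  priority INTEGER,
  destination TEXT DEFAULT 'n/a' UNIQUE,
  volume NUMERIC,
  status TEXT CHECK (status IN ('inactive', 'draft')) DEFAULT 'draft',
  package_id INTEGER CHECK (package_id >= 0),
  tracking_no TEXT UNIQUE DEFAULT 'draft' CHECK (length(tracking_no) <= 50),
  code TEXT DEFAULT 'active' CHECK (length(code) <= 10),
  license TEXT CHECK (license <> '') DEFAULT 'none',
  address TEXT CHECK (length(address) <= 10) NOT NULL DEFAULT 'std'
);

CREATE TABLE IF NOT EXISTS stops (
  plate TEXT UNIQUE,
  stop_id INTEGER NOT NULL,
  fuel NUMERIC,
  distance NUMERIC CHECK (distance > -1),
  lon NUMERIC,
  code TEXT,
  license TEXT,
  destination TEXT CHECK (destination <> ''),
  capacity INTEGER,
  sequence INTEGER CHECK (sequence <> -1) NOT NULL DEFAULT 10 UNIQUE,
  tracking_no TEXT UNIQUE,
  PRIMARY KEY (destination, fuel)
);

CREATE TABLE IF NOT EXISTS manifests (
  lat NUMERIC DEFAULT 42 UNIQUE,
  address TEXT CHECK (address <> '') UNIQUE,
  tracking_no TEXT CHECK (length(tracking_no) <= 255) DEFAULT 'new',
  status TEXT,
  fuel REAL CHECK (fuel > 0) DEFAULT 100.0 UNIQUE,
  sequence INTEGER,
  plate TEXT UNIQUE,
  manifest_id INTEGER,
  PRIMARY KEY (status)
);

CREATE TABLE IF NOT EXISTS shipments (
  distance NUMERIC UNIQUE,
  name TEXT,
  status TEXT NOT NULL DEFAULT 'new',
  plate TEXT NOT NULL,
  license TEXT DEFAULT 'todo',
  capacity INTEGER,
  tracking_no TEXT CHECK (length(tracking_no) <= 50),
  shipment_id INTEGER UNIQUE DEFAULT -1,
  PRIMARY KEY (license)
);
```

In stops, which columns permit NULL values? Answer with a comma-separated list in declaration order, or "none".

plate, distance, lon, code, license, capacity, tracking_no

- plate: UNIQUE does not imply NOT NULL → nullable.
- stop_id: declared NOT NULL → not nullable.
- fuel: part of the PRIMARY KEY, which implies NOT NULL → not nullable.
- distance: CHECK does not forbid NULL (a CHECK constraint passes when its expression is NULL) → nullable.
- lon: no NOT NULL constraint applies → nullable.
- code: no NOT NULL constraint applies → nullable.
- license: no NOT NULL constraint applies → nullable.
- destination: part of the PRIMARY KEY, which implies NOT NULL → not nullable.
- capacity: no NOT NULL constraint applies → nullable.
- sequence: declared NOT NULL → not nullable.
- tracking_no: UNIQUE does not imply NOT NULL → nullable.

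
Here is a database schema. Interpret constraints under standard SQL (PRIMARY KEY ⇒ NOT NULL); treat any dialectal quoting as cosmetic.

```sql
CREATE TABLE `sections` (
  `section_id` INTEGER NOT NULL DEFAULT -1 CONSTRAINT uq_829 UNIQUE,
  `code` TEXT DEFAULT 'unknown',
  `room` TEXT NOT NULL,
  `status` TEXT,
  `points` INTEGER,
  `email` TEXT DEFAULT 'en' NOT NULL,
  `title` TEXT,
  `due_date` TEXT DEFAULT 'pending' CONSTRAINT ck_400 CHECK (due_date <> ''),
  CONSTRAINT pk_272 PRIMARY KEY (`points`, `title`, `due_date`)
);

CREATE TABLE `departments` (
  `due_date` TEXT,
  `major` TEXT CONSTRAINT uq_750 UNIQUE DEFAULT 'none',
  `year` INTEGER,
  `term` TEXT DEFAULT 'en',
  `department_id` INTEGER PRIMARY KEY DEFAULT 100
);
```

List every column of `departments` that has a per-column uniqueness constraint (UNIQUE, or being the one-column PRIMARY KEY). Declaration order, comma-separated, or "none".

major, department_id

- due_date: no UNIQUE or single-column PK constraint.
- major: declared UNIQUE → unique.
- year: no UNIQUE or single-column PK constraint.
- term: no UNIQUE or single-column PK constraint.
- department_id: single-column PRIMARY KEY → unique.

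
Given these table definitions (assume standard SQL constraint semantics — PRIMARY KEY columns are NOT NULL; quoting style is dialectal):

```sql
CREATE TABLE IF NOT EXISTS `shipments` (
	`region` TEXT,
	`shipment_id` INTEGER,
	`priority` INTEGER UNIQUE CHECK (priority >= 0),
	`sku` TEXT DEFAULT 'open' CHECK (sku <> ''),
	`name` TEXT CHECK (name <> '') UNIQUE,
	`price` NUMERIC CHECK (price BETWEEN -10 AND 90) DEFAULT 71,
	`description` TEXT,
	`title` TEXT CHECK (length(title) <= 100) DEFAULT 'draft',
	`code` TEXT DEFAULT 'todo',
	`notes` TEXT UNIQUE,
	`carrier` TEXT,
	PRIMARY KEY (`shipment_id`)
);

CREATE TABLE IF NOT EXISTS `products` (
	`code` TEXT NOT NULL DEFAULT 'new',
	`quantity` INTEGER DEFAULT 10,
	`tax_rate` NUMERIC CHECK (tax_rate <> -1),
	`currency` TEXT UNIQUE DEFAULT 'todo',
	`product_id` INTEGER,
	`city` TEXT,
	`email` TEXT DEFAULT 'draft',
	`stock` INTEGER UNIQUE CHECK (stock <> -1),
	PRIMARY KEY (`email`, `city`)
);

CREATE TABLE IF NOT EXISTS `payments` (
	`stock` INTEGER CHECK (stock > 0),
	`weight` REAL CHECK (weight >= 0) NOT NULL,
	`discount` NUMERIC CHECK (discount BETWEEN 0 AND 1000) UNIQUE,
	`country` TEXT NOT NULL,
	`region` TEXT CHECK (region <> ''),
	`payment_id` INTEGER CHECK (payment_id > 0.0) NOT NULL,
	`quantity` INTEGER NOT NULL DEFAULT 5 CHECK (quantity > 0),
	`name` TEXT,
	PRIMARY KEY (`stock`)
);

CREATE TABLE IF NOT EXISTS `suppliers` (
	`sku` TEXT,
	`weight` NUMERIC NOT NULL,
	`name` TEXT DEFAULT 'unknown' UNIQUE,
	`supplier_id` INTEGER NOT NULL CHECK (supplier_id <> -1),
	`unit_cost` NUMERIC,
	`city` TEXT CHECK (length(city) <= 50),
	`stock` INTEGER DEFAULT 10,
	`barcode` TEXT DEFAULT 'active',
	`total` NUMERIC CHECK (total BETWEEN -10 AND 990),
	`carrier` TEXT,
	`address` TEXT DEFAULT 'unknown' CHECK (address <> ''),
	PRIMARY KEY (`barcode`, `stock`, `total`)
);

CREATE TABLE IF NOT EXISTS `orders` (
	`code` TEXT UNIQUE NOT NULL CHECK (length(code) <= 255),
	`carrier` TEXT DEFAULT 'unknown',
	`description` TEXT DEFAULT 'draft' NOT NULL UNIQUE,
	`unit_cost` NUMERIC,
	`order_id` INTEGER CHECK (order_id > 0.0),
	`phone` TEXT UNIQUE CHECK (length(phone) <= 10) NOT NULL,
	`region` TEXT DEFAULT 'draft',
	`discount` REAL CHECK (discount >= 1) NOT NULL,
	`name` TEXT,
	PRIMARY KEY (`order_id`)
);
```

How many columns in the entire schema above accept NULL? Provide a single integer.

shipments: 10 nullable (region, priority, sku, name, price, description, title, code, notes, carrier — PK (shipment_id) and explicit NOT NULL columns excluded).
products: 5 nullable (quantity, tax_rate, currency, product_id, stock — PK (email, city) and explicit NOT NULL columns excluded).
payments: 3 nullable (discount, region, name — PK (stock) and explicit NOT NULL columns excluded).
suppliers: 6 nullable (sku, name, unit_cost, city, carrier, address — PK (barcode, stock, total) and explicit NOT NULL columns excluded).
orders: 4 nullable (carrier, unit_cost, region, name — PK (order_id) and explicit NOT NULL columns excluded).
Total: 10 + 5 + 3 + 6 + 4 = 28.

28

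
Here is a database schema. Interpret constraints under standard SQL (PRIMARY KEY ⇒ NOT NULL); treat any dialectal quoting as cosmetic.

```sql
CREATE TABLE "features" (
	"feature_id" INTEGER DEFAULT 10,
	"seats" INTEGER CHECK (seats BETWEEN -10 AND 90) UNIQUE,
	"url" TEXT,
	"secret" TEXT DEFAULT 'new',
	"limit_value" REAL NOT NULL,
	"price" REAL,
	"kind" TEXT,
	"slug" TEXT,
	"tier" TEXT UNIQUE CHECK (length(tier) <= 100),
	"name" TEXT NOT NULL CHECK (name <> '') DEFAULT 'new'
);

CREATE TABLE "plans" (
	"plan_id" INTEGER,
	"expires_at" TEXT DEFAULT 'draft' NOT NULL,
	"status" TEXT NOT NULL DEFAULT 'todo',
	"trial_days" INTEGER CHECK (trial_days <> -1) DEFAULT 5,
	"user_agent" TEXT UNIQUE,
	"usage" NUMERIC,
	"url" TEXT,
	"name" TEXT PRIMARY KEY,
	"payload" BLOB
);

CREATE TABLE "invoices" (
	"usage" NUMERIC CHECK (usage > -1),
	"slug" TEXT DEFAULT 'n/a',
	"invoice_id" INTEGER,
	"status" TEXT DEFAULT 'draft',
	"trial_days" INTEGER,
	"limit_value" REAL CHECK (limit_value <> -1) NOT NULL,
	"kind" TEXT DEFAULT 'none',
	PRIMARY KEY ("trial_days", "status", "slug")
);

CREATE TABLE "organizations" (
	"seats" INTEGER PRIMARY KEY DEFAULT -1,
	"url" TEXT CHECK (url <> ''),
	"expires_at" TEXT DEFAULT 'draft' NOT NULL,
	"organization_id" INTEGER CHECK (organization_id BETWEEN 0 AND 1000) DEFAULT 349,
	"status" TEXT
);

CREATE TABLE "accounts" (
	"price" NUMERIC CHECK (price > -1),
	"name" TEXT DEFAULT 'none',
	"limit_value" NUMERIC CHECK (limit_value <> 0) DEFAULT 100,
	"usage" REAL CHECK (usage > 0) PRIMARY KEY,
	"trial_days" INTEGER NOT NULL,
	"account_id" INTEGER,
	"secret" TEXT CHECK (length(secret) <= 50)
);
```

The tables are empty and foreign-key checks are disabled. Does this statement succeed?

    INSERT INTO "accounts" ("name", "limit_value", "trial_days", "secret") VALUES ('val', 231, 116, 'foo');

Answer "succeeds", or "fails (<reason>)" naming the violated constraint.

fails (NOT NULL on usage)

usage is omitted from the column list and has no DEFAULT, so it would receive NULL.
But usage is part of the PRIMARY KEY (implied NOT NULL).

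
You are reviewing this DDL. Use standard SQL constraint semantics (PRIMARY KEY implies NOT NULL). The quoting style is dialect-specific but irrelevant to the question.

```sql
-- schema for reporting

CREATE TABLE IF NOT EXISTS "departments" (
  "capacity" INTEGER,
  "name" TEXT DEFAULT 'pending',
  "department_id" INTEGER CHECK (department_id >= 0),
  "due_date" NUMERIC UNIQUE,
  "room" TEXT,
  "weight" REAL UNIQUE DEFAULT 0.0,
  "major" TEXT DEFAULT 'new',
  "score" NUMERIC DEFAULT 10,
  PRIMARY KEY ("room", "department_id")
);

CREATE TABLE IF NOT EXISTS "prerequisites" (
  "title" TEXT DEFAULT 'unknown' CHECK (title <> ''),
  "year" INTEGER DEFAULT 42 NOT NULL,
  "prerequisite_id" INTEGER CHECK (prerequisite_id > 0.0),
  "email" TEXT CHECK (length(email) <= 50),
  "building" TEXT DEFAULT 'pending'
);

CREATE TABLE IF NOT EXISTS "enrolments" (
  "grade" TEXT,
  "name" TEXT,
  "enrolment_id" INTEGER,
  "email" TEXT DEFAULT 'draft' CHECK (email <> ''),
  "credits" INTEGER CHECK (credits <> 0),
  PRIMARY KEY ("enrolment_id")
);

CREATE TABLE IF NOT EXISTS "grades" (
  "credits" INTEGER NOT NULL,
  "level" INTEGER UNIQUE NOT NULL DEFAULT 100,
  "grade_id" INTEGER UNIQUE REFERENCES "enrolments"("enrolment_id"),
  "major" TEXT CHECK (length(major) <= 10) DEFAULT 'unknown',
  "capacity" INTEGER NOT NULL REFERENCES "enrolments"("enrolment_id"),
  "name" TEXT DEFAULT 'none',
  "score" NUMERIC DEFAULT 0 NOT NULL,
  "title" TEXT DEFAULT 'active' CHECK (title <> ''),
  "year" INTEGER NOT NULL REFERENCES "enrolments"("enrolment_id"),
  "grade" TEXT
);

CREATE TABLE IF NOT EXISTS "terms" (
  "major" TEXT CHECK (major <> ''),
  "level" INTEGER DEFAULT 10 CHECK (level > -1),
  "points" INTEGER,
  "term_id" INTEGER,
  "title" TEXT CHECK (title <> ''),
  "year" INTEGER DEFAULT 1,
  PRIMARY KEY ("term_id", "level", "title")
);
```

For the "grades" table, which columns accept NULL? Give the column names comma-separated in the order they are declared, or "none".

- credits: declared NOT NULL → not nullable.
- level: declared NOT NULL → not nullable.
- grade_id: a foreign key column may be NULL unless separately constrained → nullable.
- major: CHECK does not forbid NULL (a CHECK constraint passes when its expression is NULL) → nullable.
- capacity: declared NOT NULL → not nullable.
- name: DEFAULT only fills an omitted column; an explicit NULL is still allowed → nullable.
- score: declared NOT NULL → not nullable.
- title: CHECK does not forbid NULL (a CHECK constraint passes when its expression is NULL) → nullable.
- year: declared NOT NULL → not nullable.
- grade: no NOT NULL constraint applies → nullable.

grade_id, major, name, title, grade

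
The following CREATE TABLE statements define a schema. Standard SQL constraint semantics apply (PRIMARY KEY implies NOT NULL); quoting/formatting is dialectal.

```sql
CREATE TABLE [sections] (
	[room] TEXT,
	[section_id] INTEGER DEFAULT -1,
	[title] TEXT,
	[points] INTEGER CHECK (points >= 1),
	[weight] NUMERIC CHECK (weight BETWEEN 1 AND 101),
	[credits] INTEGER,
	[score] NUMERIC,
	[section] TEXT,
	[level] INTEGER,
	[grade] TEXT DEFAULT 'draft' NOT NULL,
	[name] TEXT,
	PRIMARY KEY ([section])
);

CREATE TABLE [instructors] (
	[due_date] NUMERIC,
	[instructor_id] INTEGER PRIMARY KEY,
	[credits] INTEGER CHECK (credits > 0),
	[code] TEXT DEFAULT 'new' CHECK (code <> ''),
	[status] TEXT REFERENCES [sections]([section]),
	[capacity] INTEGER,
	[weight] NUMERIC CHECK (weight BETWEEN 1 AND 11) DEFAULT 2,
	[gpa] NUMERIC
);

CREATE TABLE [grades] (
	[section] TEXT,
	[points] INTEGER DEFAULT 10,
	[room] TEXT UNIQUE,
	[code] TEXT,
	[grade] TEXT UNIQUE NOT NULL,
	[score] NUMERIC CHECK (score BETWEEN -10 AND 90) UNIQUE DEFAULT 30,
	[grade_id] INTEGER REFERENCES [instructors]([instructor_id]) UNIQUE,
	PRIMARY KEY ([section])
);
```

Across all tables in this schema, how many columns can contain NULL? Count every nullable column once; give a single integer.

21

sections: 9 nullable (room, section_id, title, points, weight, credits, score, level, name — PK (section) and explicit NOT NULL columns excluded).
instructors: 7 nullable (due_date, credits, code, status, capacity, weight, gpa — PK (instructor_id) and explicit NOT NULL columns excluded).
grades: 5 nullable (points, room, code, score, grade_id — PK (section) and explicit NOT NULL columns excluded).
Total: 9 + 7 + 5 = 21.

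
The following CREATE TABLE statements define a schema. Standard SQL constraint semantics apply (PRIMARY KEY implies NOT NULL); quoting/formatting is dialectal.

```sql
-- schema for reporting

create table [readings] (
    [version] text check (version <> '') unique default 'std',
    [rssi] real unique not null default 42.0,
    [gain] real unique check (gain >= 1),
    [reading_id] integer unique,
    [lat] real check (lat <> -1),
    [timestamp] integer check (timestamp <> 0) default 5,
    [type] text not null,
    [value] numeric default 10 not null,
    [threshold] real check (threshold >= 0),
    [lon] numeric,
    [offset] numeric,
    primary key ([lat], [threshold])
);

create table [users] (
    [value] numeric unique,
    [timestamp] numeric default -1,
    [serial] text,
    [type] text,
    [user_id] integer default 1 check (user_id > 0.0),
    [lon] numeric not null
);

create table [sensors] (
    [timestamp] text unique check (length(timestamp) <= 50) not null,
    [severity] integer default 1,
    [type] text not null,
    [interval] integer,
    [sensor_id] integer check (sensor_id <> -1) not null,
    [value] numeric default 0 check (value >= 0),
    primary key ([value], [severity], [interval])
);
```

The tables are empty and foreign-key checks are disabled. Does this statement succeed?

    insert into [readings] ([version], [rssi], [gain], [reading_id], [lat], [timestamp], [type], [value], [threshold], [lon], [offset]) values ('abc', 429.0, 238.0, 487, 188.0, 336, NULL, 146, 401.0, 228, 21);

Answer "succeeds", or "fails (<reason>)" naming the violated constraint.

fails (NOT NULL on type)

type is explicitly set to NULL, but type is declared NOT NULL.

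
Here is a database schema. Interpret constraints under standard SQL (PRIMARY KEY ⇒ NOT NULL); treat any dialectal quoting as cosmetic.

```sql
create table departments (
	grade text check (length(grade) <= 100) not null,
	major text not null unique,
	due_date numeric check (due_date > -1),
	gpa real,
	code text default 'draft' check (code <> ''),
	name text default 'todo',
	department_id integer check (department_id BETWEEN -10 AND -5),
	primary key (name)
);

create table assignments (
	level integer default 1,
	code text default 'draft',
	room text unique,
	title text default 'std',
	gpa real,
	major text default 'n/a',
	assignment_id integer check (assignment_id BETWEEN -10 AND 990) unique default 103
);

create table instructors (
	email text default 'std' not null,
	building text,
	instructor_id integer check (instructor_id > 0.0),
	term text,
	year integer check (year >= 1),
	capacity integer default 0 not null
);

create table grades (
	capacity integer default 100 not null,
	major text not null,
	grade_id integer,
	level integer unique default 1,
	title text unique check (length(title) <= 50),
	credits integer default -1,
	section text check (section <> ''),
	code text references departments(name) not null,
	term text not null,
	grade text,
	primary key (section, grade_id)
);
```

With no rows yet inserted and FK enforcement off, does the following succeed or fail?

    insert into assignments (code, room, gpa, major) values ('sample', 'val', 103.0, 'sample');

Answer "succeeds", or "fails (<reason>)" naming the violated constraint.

assignments has no NOT NULL or PRIMARY KEY columns.
No constraint is violated.

succeeds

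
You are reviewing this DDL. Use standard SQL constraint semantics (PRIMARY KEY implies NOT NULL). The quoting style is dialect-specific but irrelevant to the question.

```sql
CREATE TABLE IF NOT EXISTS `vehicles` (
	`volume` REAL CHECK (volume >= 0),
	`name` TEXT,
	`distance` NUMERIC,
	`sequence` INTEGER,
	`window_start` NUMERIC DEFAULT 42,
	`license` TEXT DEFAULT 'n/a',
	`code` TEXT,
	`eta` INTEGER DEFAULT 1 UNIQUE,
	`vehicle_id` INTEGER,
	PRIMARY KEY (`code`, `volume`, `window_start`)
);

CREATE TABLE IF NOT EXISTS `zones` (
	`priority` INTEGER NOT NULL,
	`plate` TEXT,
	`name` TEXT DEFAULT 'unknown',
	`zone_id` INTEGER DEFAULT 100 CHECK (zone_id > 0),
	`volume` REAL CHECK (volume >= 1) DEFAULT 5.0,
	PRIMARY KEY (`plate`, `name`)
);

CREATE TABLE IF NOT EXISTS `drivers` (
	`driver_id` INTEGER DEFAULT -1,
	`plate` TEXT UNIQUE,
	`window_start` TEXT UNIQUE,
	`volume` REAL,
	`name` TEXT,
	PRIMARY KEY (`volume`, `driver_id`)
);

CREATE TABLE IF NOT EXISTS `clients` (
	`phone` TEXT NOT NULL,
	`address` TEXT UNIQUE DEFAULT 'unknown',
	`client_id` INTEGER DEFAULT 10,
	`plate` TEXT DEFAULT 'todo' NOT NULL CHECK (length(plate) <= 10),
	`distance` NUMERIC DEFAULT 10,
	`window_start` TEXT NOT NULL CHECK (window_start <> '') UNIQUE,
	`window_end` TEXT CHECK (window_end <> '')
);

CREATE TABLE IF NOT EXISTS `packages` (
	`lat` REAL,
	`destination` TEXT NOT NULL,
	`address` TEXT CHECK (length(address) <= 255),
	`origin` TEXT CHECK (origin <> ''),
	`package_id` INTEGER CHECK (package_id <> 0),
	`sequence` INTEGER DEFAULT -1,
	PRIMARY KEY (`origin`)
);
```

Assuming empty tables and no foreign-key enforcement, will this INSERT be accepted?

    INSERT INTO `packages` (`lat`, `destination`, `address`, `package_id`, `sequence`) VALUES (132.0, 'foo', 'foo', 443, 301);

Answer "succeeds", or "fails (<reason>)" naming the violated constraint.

fails (NOT NULL on origin)

origin is omitted from the column list and has no DEFAULT, so it would receive NULL.
But origin is part of the PRIMARY KEY (implied NOT NULL).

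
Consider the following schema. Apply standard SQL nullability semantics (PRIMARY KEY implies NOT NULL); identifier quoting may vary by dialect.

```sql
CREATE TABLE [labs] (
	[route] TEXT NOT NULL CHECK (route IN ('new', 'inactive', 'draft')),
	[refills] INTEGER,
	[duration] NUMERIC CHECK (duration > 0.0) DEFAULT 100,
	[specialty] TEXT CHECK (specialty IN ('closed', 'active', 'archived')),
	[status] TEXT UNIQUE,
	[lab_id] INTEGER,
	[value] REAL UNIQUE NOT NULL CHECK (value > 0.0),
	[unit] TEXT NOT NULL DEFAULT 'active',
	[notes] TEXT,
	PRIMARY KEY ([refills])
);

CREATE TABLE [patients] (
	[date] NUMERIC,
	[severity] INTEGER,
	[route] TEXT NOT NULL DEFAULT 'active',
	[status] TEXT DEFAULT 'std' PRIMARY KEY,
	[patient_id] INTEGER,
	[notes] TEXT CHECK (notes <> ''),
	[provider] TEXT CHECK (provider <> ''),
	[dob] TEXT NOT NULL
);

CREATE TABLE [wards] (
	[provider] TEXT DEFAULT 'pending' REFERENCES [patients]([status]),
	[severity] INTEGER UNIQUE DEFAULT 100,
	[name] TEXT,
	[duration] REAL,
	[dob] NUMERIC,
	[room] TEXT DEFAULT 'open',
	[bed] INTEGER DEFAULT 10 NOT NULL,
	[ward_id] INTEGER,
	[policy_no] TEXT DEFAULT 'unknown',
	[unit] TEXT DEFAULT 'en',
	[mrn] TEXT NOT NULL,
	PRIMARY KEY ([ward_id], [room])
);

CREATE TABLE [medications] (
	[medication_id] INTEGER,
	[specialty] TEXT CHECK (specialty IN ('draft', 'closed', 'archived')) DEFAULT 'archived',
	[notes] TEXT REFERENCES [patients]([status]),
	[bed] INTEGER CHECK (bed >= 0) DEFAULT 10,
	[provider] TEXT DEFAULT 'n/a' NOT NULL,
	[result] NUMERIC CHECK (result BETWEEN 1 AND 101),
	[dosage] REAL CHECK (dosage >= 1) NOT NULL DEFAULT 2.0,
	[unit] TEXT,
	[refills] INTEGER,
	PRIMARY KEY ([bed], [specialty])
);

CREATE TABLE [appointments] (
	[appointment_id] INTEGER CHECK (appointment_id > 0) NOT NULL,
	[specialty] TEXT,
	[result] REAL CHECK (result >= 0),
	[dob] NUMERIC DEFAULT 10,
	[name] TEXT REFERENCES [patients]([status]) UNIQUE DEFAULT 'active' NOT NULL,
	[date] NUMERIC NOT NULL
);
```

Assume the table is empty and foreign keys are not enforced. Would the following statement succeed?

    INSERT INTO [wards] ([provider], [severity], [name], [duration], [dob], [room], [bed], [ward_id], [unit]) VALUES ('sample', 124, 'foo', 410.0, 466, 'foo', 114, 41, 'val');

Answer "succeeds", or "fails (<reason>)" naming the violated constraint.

fails (NOT NULL on mrn)

mrn is omitted from the column list and has no DEFAULT, so it would receive NULL.
But mrn is declared NOT NULL.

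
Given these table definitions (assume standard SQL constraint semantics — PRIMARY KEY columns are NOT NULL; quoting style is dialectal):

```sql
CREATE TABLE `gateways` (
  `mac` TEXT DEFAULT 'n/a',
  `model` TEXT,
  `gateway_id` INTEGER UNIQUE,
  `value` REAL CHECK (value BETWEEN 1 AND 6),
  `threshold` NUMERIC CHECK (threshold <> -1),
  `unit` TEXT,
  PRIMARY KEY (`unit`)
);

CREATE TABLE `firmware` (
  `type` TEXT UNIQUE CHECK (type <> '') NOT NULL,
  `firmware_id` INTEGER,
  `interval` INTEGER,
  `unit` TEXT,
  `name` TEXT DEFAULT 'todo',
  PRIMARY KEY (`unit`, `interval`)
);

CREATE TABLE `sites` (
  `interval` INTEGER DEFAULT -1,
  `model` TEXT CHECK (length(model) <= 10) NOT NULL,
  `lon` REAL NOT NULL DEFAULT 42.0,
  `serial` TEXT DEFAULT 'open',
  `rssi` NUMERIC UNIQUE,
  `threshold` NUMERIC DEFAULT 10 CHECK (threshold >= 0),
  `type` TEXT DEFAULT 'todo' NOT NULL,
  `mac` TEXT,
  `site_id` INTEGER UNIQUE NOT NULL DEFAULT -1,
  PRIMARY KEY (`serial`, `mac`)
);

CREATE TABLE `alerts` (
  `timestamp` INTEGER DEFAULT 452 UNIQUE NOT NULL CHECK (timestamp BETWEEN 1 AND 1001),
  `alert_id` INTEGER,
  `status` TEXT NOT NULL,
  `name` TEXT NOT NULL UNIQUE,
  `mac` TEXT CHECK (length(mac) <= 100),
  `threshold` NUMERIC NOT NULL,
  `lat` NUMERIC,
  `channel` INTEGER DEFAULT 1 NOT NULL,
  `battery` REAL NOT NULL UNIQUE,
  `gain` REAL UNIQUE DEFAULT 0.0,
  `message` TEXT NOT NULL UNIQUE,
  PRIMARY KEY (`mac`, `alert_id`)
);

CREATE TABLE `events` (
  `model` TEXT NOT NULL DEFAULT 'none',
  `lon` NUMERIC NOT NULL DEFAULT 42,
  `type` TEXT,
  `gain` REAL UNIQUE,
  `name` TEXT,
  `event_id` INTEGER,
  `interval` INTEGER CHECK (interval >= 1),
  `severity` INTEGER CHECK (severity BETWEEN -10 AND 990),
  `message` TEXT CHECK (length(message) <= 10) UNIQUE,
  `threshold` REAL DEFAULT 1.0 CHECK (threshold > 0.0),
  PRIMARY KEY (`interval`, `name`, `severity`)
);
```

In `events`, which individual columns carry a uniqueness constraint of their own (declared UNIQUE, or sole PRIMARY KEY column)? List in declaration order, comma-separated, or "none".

- model: no UNIQUE or single-column PK constraint.
- lon: no UNIQUE or single-column PK constraint.
- type: no UNIQUE or single-column PK constraint.
- gain: declared UNIQUE → unique.
- name: part of a composite PRIMARY KEY — only the tuple is unique, not this column on its own.
- event_id: no UNIQUE or single-column PK constraint.
- interval: part of a composite PRIMARY KEY — only the tuple is unique, not this column on its own.
- severity: part of a composite PRIMARY KEY — only the tuple is unique, not this column on its own.
- message: declared UNIQUE → unique.
- threshold: no UNIQUE or single-column PK constraint.

gain, message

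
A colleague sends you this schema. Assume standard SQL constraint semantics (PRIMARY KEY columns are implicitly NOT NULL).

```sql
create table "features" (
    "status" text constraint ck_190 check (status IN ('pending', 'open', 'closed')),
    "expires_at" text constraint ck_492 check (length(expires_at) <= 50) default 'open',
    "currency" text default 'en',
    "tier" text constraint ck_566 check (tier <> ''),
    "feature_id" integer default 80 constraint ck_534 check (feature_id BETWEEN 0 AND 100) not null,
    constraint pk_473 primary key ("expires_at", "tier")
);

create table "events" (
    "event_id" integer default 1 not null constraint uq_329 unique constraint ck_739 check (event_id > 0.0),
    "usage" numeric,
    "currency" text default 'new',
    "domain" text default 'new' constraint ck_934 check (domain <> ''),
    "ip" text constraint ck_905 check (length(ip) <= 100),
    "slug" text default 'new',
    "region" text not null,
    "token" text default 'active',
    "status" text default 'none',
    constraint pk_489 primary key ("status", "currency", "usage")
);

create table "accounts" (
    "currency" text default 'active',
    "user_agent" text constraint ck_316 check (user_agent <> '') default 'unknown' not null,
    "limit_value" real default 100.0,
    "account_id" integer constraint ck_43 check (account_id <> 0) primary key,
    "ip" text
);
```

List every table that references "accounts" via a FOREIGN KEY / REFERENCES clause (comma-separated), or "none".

No REFERENCES clause anywhere in the schema names accounts.

none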